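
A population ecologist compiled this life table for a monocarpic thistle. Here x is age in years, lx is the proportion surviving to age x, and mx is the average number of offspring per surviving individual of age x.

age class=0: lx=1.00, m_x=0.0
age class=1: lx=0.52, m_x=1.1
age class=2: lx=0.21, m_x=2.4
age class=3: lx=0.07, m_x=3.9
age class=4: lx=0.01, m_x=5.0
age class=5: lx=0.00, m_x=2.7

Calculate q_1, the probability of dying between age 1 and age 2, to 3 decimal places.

q_1 = (l_1 − l_2) / l_1 = (0.52 − 0.21) / 0.52
     = 0.31 / 0.52 = 0.596154… → 0.596

0.596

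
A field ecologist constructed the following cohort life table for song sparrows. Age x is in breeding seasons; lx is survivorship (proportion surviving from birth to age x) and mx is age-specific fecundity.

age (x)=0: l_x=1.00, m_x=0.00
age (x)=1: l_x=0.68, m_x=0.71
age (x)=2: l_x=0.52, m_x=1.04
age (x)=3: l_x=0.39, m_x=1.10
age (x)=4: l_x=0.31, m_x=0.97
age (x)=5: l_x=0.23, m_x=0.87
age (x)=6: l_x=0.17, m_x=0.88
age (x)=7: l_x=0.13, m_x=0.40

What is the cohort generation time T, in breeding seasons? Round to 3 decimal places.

2.931

lx·mx: 0, 0.4828, 0.5408, 0.429, 0.3007, 0.2001, 0.1496, 0.052 → R0 = 2.155
x·lx·mx: 0, 0.4828, 1.0816, 1.287, 1.2028, 1.0005, 0.8976, 0.364 → Σ = 6.3163
T = 6.3163 / 2.155 = 2.930998… → 2.931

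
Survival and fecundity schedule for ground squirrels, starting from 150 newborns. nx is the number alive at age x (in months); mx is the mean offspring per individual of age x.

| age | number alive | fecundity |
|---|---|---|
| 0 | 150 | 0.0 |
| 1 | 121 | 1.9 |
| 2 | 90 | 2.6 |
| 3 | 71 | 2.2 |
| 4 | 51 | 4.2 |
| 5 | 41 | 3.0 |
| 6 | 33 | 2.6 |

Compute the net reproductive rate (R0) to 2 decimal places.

6.95

lx = nx/n0 = nx/150: 1, 0.80667…, 0.6, 0.47333…, 0.34, 0.27333…, 0.22
lx·mx by age: 0, 1.532667…, 1.56, 1.041333…, 1.428, 0.82…, 0.572
R0 = Σ lx·mx = 6.954… → 6.95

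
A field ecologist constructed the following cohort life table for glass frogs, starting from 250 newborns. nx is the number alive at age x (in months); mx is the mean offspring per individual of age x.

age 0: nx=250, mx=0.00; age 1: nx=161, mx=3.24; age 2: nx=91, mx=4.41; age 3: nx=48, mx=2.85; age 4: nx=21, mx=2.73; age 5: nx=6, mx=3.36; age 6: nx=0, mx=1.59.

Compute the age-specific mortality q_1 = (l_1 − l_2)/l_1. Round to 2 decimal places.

lx = nx/n0 = nx/250: 1, 0.644, 0.364, 0.192, 0.084, 0.024, 0
q_1 = (l_1 − l_2) / l_1 = (0.644 − 0.364) / 0.644
     = 0.28 / 0.644 = 0.434783… → 0.43

0.43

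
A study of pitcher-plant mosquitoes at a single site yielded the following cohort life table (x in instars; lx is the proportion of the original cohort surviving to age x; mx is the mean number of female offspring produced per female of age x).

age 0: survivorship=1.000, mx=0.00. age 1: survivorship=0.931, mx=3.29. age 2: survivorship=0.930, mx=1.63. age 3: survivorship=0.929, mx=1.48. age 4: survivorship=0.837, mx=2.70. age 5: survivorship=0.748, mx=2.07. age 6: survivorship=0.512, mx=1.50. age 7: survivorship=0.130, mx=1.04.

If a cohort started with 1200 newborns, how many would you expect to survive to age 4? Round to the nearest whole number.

1004

Expected survivors = N0 · l_4 = 1200 × 0.837 = 1004.4 → 1004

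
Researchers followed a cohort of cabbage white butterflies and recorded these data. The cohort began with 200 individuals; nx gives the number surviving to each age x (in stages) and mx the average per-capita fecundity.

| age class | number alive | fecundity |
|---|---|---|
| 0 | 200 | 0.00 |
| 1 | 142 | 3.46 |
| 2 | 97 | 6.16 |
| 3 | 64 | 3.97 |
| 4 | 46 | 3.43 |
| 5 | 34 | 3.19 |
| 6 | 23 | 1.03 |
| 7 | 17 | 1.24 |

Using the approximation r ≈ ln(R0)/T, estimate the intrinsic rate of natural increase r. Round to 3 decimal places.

0.893

lx = nx/n0 = nx/200: 1, 0.71, 0.485, 0.32, 0.23, 0.17, 0.115, 0.085
R0 = Σ lx·mx = 0 + 2.4566 + 2.9876 + 1.2704 + 0.7889 + 0.5423 + 0.11845 + 0.1054 = 8.26965
Σ x·lx·mx = 19.5586; T = 19.5586/8.26965 = 2.36511…
r ≈ ln(R0)/T = ln(8.26965)/2.36511… = 0.89323… → 0.893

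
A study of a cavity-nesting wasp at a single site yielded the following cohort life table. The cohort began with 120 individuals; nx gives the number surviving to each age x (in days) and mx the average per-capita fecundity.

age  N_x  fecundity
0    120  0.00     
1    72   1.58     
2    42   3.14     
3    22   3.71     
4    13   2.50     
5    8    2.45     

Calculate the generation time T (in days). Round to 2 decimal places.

2.24

lx = nx/n0 = nx/120: 1, 0.6, 0.35, 0.18333…, 0.10833…, 0.06667…
lx·mx: 0, 0.948, 1.099, 0.680167…, 0.270833…, 0.163333… → R0 = 3.161333…
x·lx·mx: 0, 0.948, 2.198, 2.0405…, 1.083333…, 0.816667… → Σ = 7.0865…
T = 7.0865… / 3.161333… = 2.241617… → 2.24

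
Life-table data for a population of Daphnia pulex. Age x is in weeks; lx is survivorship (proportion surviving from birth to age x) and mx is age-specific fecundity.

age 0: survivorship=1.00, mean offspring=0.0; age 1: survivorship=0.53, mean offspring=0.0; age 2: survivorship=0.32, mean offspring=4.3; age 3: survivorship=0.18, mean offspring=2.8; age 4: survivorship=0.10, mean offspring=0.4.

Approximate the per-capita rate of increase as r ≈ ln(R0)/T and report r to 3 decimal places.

0.283

R0 = Σ lx·mx = 0 + 0 + 1.376 + 0.504 + 0.04 = 1.92
Σ x·lx·mx = 4.424; T = 4.424/1.92 = 2.30417…
r ≈ ln(R0)/T = ln(1.92)/2.30417… = 0.28311… → 0.283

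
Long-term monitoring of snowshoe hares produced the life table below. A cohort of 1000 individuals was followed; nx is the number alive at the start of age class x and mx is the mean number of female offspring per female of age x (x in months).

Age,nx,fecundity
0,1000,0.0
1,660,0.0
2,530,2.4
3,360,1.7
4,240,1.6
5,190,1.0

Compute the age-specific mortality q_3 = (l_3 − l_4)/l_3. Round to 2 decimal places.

lx = nx/n0 = nx/1000: 1, 0.66, 0.53, 0.36, 0.24, 0.19
q_3 = (l_3 − l_4) / l_3 = (0.36 − 0.24) / 0.36
     = 0.12 / 0.36 = 0.333333… → 0.33

0.33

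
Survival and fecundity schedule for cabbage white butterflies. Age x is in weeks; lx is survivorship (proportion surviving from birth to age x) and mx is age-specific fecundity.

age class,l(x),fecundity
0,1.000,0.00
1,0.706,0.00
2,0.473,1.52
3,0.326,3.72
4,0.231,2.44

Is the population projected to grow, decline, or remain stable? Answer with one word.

growing

R0 = Σ lx·mx = 0 + 0 + 0.71896 + 1.21272 + 0.56364 = 2.49532
R0 > 1, so the population is growing.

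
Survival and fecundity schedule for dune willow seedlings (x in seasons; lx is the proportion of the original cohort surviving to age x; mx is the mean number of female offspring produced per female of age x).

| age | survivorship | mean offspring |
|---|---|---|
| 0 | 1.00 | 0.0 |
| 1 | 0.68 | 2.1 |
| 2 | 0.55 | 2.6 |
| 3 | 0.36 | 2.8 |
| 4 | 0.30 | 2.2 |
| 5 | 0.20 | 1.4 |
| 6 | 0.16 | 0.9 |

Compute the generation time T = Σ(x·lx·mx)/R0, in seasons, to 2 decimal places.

2.47

lx·mx: 0, 1.428, 1.43, 1.008, 0.66, 0.28, 0.144 → R0 = 4.95
x·lx·mx: 0, 1.428, 2.86, 3.024, 2.64, 1.4, 0.864 → Σ = 12.216
T = 12.216 / 4.95 = 2.467879… → 2.47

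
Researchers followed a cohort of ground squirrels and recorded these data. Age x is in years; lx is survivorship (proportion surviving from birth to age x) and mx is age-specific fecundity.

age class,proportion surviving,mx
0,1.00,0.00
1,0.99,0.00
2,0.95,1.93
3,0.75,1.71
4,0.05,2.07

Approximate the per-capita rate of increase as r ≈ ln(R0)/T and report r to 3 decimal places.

0.475

R0 = Σ lx·mx = 0 + 0 + 1.8335 + 1.2825 + 0.1035 = 3.2195
Σ x·lx·mx = 7.9285; T = 7.9285/3.2195 = 2.46265…
r ≈ ln(R0)/T = ln(3.2195)/2.46265… = 0.47478… → 0.475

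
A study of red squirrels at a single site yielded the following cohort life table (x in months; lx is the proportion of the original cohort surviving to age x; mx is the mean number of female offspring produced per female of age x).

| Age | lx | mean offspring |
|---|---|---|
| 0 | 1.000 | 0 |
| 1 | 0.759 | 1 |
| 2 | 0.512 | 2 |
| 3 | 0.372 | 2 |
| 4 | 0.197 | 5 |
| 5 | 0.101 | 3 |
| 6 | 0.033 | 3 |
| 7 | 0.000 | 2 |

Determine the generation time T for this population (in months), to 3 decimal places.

lx·mx: 0, 0.759, 1.024, 0.744, 0.985, 0.303, 0.099, 0 → R0 = 3.914
x·lx·mx: 0, 0.759, 2.048, 2.232, 3.94, 1.515, 0.594, 0 → Σ = 11.088
T = 11.088 / 3.914 = 2.832908… → 2.833

2.833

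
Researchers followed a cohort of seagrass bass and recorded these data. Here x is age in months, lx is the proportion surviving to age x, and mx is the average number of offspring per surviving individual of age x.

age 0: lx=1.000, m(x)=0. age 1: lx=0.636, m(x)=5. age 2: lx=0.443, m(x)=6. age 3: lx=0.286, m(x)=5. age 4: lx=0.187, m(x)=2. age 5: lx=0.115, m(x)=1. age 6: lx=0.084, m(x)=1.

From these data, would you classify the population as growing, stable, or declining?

growing

R0 = Σ lx·mx = 0 + 3.18 + 2.658 + 1.43 + 0.374 + 0.115 + 0.084 = 7.841
R0 > 1, so the population is growing.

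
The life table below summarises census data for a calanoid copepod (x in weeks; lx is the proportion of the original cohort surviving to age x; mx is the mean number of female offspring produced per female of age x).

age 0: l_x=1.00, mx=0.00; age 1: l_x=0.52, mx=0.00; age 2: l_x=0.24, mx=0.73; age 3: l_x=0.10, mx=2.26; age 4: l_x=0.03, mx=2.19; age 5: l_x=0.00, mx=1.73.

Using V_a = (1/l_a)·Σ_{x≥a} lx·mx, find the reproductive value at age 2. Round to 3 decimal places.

lx·mx for x ≥ 2: 0.1752, 0.226, 0.0657, 0 → sum = 0.4669
V_2 = 0.4669 / l_2 = 0.4669 / 0.24 = 1.945417… → 1.945

1.945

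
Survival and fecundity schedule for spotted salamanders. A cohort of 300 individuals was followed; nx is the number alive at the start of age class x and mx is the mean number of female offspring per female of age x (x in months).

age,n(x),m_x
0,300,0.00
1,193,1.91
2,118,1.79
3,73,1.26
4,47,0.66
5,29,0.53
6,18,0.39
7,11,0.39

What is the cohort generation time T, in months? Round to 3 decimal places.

lx = nx/n0 = nx/300: 1, 0.64333…, 0.39333…, 0.24333…, 0.15667…, 0.09667…, 0.06, 0.03667…
lx·mx: 0, 1.228767…, 0.704067…, 0.3066…, 0.1034…, 0.051233…, 0.0234, 0.0143… → R0 = 2.431767…
x·lx·mx: 0, 1.228767…, 1.408133…, 0.9198…, 0.4136…, 0.256167…, 0.1404, 0.1001… → Σ = 4.466967…
T = 4.466967… / 2.431767… = 1.836922… → 1.837

1.837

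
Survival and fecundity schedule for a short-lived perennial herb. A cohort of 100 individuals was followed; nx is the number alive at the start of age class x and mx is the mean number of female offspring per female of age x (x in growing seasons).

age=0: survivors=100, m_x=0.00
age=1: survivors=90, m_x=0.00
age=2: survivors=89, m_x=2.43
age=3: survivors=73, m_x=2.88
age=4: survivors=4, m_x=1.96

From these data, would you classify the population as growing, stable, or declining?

lx = nx/n0 = nx/100: 1, 0.9, 0.89, 0.73, 0.04
R0 = Σ lx·mx = 0 + 0 + 2.1627 + 2.1024 + 0.0784 = 4.3435
R0 > 1, so the population is growing.

growing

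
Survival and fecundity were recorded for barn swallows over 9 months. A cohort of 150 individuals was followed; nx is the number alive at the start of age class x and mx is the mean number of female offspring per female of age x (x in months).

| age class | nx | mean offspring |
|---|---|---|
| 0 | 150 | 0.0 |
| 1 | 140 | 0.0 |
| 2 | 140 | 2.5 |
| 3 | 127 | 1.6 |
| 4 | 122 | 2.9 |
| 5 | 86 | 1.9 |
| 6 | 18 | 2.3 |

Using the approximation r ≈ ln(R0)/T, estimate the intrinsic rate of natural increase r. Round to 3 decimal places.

lx = nx/n0 = nx/150: 1, 0.93333…, 0.93333…, 0.84667…, 0.81333…, 0.57333…, 0.12
R0 = Σ lx·mx = 0 + 0 + 2.33333… + 1.35467… + 2.35867… + 1.08933… + 0.276 = 7.412…
Σ x·lx·mx = 25.268…; T = 25.268…/7.412… = 3.40907…
r ≈ ln(R0)/T = ln(7.412…)/3.40907… = 0.58758… → 0.588

0.588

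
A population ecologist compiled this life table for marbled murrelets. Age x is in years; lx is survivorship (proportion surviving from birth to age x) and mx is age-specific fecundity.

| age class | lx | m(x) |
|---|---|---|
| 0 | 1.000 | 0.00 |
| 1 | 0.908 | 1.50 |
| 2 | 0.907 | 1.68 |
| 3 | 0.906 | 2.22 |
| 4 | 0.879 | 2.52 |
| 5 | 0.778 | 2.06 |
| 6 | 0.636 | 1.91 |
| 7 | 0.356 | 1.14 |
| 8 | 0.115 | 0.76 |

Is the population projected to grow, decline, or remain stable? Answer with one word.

R0 = Σ lx·mx = 0 + 1.362 + 1.52376 + 2.01132 + 2.21508 + 1.60268 + 1.21476 + 0.40584 + 0.0874 = 10.42284
R0 > 1, so the population is growing.

growing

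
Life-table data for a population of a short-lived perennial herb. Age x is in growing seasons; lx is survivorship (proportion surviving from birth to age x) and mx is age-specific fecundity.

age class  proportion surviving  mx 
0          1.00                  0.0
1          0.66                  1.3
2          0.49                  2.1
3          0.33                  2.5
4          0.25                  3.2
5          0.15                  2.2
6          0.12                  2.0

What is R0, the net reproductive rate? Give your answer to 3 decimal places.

lx·mx by age: 0, 0.858, 1.029, 0.825, 0.8, 0.33, 0.24
R0 = Σ lx·mx = 4.082 → 4.082

4.082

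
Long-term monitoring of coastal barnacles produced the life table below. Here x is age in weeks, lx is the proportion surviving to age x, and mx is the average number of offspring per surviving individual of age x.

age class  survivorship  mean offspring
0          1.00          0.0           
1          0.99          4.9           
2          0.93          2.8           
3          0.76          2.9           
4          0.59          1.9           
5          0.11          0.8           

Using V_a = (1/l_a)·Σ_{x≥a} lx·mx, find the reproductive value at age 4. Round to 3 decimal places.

lx·mx for x ≥ 4: 1.121, 0.088 → sum = 1.209
V_4 = 1.209 / l_4 = 1.209 / 0.59 = 2.049153… → 2.049

2.049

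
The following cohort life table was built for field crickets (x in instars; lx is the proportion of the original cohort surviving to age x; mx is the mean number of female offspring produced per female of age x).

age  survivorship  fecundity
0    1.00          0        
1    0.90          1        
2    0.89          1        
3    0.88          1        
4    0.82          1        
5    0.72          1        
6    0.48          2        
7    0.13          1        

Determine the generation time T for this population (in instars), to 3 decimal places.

3.560

lx·mx: 0, 0.9, 0.89, 0.88, 0.82, 0.72, 0.96, 0.13 → R0 = 5.3
x·lx·mx: 0, 0.9, 1.78, 2.64, 3.28, 3.6, 5.76, 0.91 → Σ = 18.87
T = 18.87 / 5.3 = 3.560377… → 3.560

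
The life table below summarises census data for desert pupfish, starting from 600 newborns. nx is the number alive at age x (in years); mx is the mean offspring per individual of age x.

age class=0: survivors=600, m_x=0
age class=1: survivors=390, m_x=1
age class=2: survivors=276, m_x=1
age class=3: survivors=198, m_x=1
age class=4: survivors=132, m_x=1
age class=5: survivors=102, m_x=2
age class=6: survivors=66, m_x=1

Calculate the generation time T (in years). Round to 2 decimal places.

2.75

lx = nx/n0 = nx/600: 1, 0.65, 0.46, 0.33, 0.22, 0.17, 0.11
lx·mx: 0, 0.65, 0.46, 0.33, 0.22, 0.34, 0.11 → R0 = 2.11
x·lx·mx: 0, 0.65, 0.92, 0.99, 0.88, 1.7, 0.66 → Σ = 5.8
T = 5.8 / 2.11 = 2.748815… → 2.75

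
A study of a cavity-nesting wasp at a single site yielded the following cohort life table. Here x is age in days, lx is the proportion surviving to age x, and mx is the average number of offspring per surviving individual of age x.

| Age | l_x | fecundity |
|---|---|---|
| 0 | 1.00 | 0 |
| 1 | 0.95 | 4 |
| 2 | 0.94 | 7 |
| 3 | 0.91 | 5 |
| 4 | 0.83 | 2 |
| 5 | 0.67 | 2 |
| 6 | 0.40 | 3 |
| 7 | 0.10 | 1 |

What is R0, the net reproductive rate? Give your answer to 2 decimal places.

lx·mx by age: 0, 3.8, 6.58, 4.55, 1.66, 1.34, 1.2, 0.1
R0 = Σ lx·mx = 19.23 → 19.23

19.23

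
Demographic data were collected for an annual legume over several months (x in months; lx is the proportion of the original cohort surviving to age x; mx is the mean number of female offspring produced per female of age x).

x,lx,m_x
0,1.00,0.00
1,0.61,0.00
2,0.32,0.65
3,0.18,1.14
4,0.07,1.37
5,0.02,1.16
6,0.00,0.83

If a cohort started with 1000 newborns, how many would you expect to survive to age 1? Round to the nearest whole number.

610

Expected survivors = N0 · l_1 = 1000 × 0.61 = 610 → 610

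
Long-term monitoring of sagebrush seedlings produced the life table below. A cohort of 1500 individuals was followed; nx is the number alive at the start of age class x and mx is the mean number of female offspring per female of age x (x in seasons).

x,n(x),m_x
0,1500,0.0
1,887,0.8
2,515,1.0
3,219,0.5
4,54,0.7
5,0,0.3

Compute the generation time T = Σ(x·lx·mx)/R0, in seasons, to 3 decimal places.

lx = nx/n0 = nx/1500: 1, 0.59133…, 0.34333…, 0.146, 0.036, 0
lx·mx: 0, 0.473067…, 0.343333…, 0.073, 0.0252, 0 → R0 = 0.9146…
x·lx·mx: 0, 0.473067…, 0.686667…, 0.219, 0.1008, 0 → Σ = 1.479533…
T = 1.479533… / 0.9146… = 1.617684… → 1.618

1.618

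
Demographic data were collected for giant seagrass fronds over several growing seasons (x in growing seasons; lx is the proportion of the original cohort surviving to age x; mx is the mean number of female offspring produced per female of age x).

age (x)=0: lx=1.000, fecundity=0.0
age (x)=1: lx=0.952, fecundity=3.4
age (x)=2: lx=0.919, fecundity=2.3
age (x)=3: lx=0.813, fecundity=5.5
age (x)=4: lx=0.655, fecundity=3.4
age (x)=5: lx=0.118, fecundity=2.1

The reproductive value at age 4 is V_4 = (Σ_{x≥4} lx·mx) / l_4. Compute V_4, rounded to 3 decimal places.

3.778

lx·mx for x ≥ 4: 2.227, 0.2478 → sum = 2.4748
V_4 = 2.4748 / l_4 = 2.4748 / 0.655 = 3.778321… → 3.778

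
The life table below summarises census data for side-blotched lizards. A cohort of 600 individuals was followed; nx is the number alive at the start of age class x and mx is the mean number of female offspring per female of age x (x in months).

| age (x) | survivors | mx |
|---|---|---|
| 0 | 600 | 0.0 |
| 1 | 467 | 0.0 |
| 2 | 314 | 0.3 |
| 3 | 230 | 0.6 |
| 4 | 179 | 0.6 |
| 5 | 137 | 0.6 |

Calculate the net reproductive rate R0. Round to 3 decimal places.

0.703

lx = nx/n0 = nx/600: 1, 0.77833…, 0.52333…, 0.38333…, 0.29833…, 0.22833…
lx·mx by age: 0, 0, 0.157…, 0.23…, 0.179…, 0.137…
R0 = Σ lx·mx = 0.703… → 0.703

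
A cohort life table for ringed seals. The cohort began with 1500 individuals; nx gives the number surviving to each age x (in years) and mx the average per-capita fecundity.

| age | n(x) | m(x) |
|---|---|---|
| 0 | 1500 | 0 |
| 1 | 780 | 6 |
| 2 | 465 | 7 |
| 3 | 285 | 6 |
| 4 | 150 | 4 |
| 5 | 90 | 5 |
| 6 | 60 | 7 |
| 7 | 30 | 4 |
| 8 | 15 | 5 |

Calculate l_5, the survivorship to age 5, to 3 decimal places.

0.060

l_5 = n_5/n_0 = 90/1500 = 0.06 → 0.060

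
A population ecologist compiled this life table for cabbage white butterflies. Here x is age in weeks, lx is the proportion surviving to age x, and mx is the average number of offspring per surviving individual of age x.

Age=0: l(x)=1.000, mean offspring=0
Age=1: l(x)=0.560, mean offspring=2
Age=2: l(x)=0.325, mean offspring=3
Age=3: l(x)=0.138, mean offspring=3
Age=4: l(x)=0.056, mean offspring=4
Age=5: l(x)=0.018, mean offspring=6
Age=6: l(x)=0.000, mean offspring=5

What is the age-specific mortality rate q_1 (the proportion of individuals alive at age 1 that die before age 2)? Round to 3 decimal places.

q_1 = (l_1 − l_2) / l_1 = (0.56 − 0.325) / 0.56
     = 0.235 / 0.56 = 0.419643… → 0.420

0.420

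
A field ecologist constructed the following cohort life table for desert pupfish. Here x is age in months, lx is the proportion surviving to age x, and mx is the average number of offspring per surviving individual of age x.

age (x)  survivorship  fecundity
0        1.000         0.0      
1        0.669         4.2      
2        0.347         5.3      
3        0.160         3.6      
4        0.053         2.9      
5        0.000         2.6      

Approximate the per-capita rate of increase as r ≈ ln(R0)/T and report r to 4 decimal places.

1.0247

R0 = Σ lx·mx = 0 + 2.8098 + 1.8391 + 0.576 + 0.1537 + 0 = 5.3786
Σ x·lx·mx = 8.8308; T = 8.8308/5.3786 = 1.64184…
r ≈ ln(R0)/T = ln(5.3786)/1.64184… = 1.024721… → 1.0247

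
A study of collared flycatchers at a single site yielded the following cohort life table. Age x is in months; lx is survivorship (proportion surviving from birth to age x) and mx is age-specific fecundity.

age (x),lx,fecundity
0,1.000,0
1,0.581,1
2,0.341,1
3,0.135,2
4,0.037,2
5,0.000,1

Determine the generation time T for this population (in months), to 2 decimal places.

lx·mx: 0, 0.581, 0.341, 0.27, 0.074, 0 → R0 = 1.266
x·lx·mx: 0, 0.581, 0.682, 0.81, 0.296, 0 → Σ = 2.369
T = 2.369 / 1.266 = 1.871248… → 1.87

1.87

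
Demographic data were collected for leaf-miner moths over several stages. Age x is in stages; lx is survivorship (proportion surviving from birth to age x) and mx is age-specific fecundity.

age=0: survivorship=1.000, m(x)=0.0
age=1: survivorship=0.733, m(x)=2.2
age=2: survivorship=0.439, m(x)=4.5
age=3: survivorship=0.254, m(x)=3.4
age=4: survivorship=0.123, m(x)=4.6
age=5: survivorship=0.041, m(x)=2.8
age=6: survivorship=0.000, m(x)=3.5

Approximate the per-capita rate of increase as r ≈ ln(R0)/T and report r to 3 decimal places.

0.764

R0 = Σ lx·mx = 0 + 1.6126 + 1.9755 + 0.8636 + 0.5658 + 0.1148 + 0 = 5.1323
Σ x·lx·mx = 10.9916; T = 10.9916/5.1323 = 2.14165…
r ≈ ln(R0)/T = ln(5.1323)/2.14165… = 0.76369… → 0.764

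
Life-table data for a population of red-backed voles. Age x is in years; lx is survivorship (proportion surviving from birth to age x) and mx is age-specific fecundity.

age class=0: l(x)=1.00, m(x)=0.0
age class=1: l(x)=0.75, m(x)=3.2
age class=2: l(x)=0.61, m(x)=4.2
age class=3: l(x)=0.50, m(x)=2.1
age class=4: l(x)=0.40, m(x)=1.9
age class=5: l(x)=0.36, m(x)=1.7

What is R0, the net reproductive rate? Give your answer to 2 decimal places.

lx·mx by age: 0, 2.4, 2.562, 1.05, 0.76, 0.612
R0 = Σ lx·mx = 7.384 → 7.38

7.38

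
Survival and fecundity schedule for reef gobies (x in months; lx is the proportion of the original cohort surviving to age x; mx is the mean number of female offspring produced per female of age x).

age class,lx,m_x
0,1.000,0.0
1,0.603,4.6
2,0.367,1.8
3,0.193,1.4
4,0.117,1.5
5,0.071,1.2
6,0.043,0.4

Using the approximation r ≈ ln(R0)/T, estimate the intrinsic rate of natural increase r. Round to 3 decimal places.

0.897

R0 = Σ lx·mx = 0 + 2.7738 + 0.6606 + 0.2702 + 0.1755 + 0.0852 + 0.0172 = 3.9825
Σ x·lx·mx = 6.1368; T = 6.1368/3.9825 = 1.54094…
r ≈ ln(R0)/T = ln(3.9825)/1.54094… = 0.8968… → 0.897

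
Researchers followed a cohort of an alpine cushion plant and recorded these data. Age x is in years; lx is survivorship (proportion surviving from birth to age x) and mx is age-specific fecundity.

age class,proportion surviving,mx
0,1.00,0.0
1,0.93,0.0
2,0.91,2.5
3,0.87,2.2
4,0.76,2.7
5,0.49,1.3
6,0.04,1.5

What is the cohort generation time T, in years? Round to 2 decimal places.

lx·mx: 0, 0, 2.275, 1.914, 2.052, 0.637, 0.06 → R0 = 6.938
x·lx·mx: 0, 0, 4.55, 5.742, 8.208, 3.185, 0.36 → Σ = 22.045
T = 22.045 / 6.938 = 3.177429… → 3.18

3.18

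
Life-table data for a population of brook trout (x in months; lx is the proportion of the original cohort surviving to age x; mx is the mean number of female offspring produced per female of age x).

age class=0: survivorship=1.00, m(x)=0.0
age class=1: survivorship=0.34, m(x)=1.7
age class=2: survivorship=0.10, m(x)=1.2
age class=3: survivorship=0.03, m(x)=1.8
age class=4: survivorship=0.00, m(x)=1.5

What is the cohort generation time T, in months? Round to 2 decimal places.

lx·mx: 0, 0.578, 0.12, 0.054, 0 → R0 = 0.752
x·lx·mx: 0, 0.578, 0.24, 0.162, 0 → Σ = 0.98
T = 0.98 / 0.752 = 1.303191… → 1.30

1.30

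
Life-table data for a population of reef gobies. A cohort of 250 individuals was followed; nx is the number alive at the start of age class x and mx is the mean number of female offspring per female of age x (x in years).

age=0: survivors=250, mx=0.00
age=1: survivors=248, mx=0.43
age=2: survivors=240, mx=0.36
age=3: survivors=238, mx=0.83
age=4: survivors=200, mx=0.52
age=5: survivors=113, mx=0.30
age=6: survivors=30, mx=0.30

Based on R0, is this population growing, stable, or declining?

growing

lx = nx/n0 = nx/250: 1, 0.992, 0.96, 0.952, 0.8, 0.452, 0.12
R0 = Σ lx·mx = 0 + 0.42656 + 0.3456 + 0.79016 + 0.416 + 0.1356 + 0.036 = 2.14992
R0 > 1, so the population is growing.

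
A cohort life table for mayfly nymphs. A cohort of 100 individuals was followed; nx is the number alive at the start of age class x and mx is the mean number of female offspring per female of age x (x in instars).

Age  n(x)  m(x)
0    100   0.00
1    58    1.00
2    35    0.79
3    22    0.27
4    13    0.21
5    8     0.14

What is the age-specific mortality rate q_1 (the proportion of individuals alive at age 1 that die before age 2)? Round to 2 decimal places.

0.40

lx = nx/n0 = nx/100: 1, 0.58, 0.35, 0.22, 0.13, 0.08
q_1 = (l_1 − l_2) / l_1 = (0.58 − 0.35) / 0.58
     = 0.23 / 0.58 = 0.396552… → 0.40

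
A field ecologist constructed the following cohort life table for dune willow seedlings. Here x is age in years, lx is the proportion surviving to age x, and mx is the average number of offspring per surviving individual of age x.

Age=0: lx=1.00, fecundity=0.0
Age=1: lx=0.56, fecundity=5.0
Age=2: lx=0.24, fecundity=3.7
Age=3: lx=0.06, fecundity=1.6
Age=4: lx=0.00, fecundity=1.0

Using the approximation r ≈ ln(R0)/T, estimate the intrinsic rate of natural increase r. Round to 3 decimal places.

1.035

R0 = Σ lx·mx = 0 + 2.8 + 0.888 + 0.096 + 0 = 3.784
Σ x·lx·mx = 4.864; T = 4.864/3.784 = 1.28541…
r ≈ ln(R0)/T = ln(3.784)/1.28541… = 1.0353… → 1.035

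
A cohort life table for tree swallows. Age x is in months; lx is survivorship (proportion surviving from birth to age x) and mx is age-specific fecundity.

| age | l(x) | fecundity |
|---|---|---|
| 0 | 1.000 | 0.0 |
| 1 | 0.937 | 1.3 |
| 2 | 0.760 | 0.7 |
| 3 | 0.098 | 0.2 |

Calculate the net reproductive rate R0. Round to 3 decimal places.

lx·mx by age: 0, 1.2181, 0.532, 0.0196
R0 = Σ lx·mx = 1.7697 → 1.770

1.770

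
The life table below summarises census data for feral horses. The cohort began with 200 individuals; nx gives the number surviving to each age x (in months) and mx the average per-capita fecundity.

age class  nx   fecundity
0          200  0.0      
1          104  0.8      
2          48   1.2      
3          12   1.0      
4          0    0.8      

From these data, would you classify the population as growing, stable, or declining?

lx = nx/n0 = nx/200: 1, 0.52, 0.24, 0.06, 0
R0 = Σ lx·mx = 0 + 0.416 + 0.288 + 0.06 + 0 = 0.764
R0 < 1, so the population is declining.

declining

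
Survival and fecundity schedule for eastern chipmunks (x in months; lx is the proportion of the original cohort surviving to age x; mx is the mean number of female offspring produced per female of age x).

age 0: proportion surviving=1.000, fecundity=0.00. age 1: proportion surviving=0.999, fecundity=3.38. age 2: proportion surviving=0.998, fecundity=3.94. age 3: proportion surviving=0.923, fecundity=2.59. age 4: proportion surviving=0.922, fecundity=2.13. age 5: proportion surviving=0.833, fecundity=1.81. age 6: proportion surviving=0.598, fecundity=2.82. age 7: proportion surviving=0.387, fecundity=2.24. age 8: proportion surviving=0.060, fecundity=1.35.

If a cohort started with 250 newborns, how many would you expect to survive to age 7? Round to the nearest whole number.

Expected survivors = N0 · l_7 = 250 × 0.387 = 96.75 → 97

97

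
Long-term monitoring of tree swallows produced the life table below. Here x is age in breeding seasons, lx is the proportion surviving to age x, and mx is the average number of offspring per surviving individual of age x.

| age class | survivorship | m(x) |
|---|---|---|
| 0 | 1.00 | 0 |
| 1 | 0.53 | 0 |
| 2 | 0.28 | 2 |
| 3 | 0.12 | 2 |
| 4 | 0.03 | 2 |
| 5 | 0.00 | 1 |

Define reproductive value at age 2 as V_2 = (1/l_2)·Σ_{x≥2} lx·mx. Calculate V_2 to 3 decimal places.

lx·mx for x ≥ 2: 0.56, 0.24, 0.06, 0 → sum = 0.86
V_2 = 0.86 / l_2 = 0.86 / 0.28 = 3.071429… → 3.071

3.071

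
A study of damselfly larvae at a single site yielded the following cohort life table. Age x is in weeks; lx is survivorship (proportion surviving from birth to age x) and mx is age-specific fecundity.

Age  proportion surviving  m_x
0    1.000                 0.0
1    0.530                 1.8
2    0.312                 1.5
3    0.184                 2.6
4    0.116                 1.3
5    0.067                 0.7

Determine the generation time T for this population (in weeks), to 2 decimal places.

lx·mx: 0, 0.954, 0.468, 0.4784, 0.1508, 0.0469 → R0 = 2.0981
x·lx·mx: 0, 0.954, 0.936, 1.4352, 0.6032, 0.2345 → Σ = 4.1629
T = 4.1629 / 2.0981 = 1.984128… → 1.98

1.98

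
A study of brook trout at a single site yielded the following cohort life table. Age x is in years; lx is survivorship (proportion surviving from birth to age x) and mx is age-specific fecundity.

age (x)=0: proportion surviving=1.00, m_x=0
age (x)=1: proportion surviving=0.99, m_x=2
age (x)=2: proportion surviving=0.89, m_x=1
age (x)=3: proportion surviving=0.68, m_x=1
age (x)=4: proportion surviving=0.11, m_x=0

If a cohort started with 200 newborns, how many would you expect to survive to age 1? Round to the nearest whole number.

Expected survivors = N0 · l_1 = 200 × 0.99 = 198 → 198

198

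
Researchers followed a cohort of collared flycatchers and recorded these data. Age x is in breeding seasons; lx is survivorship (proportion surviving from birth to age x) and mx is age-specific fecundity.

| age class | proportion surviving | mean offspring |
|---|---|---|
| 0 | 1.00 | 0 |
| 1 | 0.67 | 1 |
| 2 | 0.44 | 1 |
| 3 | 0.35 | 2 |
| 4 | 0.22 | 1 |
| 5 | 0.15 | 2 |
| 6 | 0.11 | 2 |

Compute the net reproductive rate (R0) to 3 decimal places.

2.550

lx·mx by age: 0, 0.67, 0.44, 0.7, 0.22, 0.3, 0.22
R0 = Σ lx·mx = 2.55 → 2.550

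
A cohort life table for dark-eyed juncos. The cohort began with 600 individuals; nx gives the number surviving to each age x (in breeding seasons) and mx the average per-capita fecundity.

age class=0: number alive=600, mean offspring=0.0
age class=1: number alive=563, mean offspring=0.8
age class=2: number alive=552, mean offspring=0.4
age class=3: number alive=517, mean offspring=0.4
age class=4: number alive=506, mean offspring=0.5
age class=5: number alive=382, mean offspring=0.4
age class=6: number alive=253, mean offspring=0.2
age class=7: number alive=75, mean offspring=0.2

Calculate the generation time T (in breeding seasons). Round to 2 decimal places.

2.74

lx = nx/n0 = nx/600: 1, 0.93833…, 0.92, 0.86167…, 0.84333…, 0.63667…, 0.42167…, 0.125
lx·mx: 0, 0.750667…, 0.368, 0.344667…, 0.421667…, 0.254667…, 0.084333…, 0.025 → R0 = 2.249…
x·lx·mx: 0, 0.750667…, 0.736, 1.034…, 1.686667…, 1.273333…, 0.506…, 0.175 → Σ = 6.161667…
T = 6.161667… / 2.249… = 2.739736… → 2.74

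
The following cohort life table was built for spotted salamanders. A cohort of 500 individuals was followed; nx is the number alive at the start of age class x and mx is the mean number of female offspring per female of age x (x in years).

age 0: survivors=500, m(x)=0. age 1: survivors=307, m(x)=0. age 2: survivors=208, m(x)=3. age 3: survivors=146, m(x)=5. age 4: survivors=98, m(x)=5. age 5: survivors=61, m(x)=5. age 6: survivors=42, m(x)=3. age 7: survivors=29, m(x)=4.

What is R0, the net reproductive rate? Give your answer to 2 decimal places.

lx = nx/n0 = nx/500: 1, 0.614, 0.416, 0.292, 0.196, 0.122, 0.084, 0.058
lx·mx by age: 0, 0, 1.248, 1.46, 0.98, 0.61, 0.252, 0.232
R0 = Σ lx·mx = 4.782 → 4.78

4.78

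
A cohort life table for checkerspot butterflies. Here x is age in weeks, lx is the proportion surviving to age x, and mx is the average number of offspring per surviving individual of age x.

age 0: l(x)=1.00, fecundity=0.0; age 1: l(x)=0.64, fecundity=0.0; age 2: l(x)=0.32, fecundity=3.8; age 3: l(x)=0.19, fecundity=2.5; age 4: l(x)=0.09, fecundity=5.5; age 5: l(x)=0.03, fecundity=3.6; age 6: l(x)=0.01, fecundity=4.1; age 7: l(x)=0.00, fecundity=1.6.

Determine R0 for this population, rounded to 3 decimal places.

2.335

lx·mx by age: 0, 0, 1.216, 0.475, 0.495, 0.108, 0.041, 0
R0 = Σ lx·mx = 2.335 → 2.335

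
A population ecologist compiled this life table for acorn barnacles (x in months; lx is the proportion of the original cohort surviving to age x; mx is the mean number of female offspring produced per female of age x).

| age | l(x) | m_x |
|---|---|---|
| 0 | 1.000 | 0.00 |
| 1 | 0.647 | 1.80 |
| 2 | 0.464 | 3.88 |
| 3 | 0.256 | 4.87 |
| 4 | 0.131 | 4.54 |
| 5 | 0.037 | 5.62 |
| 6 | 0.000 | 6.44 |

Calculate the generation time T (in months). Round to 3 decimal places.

lx·mx: 0, 1.1646, 1.80032, 1.24672, 0.59474, 0.20794, 0 → R0 = 5.01432
x·lx·mx: 0, 1.1646, 3.60064, 3.74016, 2.37896, 1.0397, 0 → Σ = 11.92406
T = 11.92406 / 5.01432 = 2.378001… → 2.378

2.378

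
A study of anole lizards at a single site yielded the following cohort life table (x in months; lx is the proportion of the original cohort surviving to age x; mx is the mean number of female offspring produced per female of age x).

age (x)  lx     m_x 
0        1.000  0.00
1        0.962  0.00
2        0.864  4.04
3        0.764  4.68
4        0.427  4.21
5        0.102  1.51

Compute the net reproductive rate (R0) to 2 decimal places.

lx·mx by age: 0, 0, 3.49056, 3.57552, 1.79767, 0.15402
R0 = Σ lx·mx = 9.01777 → 9.02

9.02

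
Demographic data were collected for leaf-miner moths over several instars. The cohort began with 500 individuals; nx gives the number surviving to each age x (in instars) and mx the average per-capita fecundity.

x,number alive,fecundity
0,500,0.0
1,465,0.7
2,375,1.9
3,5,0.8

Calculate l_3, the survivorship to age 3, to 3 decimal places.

l_3 = n_3/n_0 = 5/500 = 0.01 → 0.010

0.010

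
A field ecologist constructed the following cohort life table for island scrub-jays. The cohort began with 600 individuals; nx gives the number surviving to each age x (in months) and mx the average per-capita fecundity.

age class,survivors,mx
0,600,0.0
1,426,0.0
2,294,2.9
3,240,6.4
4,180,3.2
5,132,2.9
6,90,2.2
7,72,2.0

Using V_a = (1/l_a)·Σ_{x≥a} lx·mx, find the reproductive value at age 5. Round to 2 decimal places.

5.49

lx = nx/n0 = nx/600: 1, 0.71, 0.49, 0.4, 0.3, 0.22, 0.15, 0.12
lx·mx for x ≥ 5: 0.638, 0.33, 0.24 → sum = 1.208
V_5 = 1.208 / l_5 = 1.208 / 0.22 = 5.490909… → 5.49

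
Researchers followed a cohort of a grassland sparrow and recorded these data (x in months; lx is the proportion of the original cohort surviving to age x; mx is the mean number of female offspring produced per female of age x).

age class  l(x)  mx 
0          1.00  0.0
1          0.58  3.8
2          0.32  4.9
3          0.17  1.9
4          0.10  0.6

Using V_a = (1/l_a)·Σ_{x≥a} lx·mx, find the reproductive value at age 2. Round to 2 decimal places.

lx·mx for x ≥ 2: 1.568, 0.323, 0.06 → sum = 1.951
V_2 = 1.951 / l_2 = 1.951 / 0.32 = 6.096875 → 6.10

6.10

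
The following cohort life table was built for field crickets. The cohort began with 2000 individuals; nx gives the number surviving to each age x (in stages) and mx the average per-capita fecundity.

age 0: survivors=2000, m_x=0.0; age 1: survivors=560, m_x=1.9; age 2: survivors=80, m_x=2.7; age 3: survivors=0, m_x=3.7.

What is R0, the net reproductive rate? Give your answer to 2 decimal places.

lx = nx/n0 = nx/2000: 1, 0.28, 0.04, 0
lx·mx by age: 0, 0.532, 0.108, 0
R0 = Σ lx·mx = 0.64 → 0.64

0.64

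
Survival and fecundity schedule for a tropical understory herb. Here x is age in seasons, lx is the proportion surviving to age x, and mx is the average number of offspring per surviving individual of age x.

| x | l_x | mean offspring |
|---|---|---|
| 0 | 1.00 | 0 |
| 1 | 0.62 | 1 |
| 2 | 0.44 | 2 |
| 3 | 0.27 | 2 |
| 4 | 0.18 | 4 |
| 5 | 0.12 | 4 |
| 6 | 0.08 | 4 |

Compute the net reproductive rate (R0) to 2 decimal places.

3.56

lx·mx by age: 0, 0.62, 0.88, 0.54, 0.72, 0.48, 0.32
R0 = Σ lx·mx = 3.56 → 3.56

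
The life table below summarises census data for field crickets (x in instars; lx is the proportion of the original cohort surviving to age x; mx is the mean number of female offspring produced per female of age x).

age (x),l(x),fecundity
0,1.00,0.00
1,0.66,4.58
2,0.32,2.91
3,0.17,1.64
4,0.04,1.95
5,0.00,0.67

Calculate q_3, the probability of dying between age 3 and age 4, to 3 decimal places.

q_3 = (l_3 − l_4) / l_3 = (0.17 − 0.04) / 0.17
     = 0.13 / 0.17 = 0.764706… → 0.765

0.765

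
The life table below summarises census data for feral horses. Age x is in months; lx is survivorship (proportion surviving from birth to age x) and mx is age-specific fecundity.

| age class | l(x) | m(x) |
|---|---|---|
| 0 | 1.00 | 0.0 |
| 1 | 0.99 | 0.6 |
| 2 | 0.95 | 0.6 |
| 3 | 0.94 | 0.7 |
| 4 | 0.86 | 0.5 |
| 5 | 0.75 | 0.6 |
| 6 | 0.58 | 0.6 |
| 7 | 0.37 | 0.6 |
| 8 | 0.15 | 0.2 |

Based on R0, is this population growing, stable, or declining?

R0 = Σ lx·mx = 0 + 0.594 + 0.57 + 0.658 + 0.43 + 0.45 + 0.348 + 0.222 + 0.03 = 3.302
R0 > 1, so the population is growing.

growing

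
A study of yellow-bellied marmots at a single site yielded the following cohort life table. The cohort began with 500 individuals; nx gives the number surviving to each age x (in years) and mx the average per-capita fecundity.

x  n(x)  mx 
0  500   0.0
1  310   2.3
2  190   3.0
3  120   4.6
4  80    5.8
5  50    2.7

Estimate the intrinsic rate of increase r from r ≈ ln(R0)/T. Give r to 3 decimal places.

0.638

lx = nx/n0 = nx/500: 1, 0.62, 0.38, 0.24, 0.16, 0.1
R0 = Σ lx·mx = 0 + 1.426 + 1.14 + 1.104 + 0.928 + 0.27 = 4.868
Σ x·lx·mx = 12.08; T = 12.08/4.868 = 2.48151…
r ≈ ln(R0)/T = ln(4.868)/2.48151… = 0.63779… → 0.638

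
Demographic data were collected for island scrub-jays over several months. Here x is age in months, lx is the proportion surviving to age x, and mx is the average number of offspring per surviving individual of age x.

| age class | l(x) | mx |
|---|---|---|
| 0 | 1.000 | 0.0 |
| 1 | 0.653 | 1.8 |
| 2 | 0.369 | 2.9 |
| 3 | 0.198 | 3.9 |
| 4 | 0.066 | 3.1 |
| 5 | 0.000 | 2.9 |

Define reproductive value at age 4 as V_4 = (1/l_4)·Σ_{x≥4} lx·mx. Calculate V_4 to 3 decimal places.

3.100

lx·mx for x ≥ 4: 0.2046, 0 → sum = 0.2046
V_4 = 0.2046 / l_4 = 0.2046 / 0.066 = 3.1 → 3.100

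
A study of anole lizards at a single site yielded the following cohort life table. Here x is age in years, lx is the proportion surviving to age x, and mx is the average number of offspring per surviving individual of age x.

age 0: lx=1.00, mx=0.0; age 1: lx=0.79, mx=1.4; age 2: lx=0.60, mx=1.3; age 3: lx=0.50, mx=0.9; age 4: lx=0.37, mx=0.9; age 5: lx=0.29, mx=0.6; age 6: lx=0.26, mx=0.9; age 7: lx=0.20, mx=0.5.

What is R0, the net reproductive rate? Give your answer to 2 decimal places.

lx·mx by age: 0, 1.106, 0.78, 0.45, 0.333, 0.174, 0.234, 0.1
R0 = Σ lx·mx = 3.177 → 3.18

3.18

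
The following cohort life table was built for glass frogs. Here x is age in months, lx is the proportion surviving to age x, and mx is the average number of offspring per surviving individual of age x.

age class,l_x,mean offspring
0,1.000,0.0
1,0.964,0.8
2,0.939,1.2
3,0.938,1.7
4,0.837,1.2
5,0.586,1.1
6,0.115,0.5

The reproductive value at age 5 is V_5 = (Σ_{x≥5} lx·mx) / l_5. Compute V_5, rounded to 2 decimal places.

1.20

lx·mx for x ≥ 5: 0.6446, 0.0575 → sum = 0.7021
V_5 = 0.7021 / l_5 = 0.7021 / 0.586 = 1.198123… → 1.20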